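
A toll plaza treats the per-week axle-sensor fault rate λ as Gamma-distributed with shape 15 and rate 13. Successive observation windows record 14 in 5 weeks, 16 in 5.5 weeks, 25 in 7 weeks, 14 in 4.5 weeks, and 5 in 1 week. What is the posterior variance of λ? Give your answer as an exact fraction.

89/1296

Total count: 14 + 16 + 25 + 14 + 5 = 74.
Total exposure: 5 + 5.5 + 7 + 4.5 + 1 = 23 weeks.
Posterior: α' = 15 + 74 = 89, β' = 13 + 23 = 36.
Posterior variance = α'/β'² = 89/1296.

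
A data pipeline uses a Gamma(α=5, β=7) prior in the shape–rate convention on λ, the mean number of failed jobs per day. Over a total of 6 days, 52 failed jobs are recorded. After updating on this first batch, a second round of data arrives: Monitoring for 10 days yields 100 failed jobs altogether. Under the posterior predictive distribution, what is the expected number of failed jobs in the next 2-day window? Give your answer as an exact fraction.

314/23

Total count 52 over total exposure 6 days.
After the first batch: Gamma(5 + 52, 7 + 6) = Gamma(57, 13).
Total count 100 over total exposure 10 days.
After the second batch: Gamma(57 + 100, 13 + 10) = Gamma(157, 23).
Predictive mean over a 2-day window = T·E[λ|data] = 2·157/23 = 314/23.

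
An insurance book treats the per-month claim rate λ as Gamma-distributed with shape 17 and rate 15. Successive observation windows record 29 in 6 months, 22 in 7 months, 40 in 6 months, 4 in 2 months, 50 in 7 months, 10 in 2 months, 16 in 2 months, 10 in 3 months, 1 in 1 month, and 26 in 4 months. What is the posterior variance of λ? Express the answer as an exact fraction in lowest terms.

9/121

Total count: 29 + 22 + 40 + 4 + 50 + 10 + 16 + 10 + 1 + 26 = 208.
Total exposure: 6 + 7 + 6 + 2 + 7 + 2 + 2 + 3 + 1 + 4 = 40 months.
The Gamma prior is conjugate for the Poisson rate, so λ | data ~ Gamma(17+208, 15+40) = Gamma(225, 55).
Posterior variance = α'/β'² = 225/3025 = 9/121.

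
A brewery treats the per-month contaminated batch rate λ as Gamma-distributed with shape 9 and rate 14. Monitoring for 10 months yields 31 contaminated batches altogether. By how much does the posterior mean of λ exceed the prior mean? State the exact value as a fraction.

Total count 31 over total exposure 10 months.
By Gamma–Poisson conjugacy, the posterior is Gamma(α + Σx, β + Σt) = Gamma(9 + 31, 14 + 10) = Gamma(40, 24).
Posterior mean = 40/24 = 5/3; prior mean = 9/14 = 9/14. Difference = 5/3 − 9/14 = 43/42.

43/42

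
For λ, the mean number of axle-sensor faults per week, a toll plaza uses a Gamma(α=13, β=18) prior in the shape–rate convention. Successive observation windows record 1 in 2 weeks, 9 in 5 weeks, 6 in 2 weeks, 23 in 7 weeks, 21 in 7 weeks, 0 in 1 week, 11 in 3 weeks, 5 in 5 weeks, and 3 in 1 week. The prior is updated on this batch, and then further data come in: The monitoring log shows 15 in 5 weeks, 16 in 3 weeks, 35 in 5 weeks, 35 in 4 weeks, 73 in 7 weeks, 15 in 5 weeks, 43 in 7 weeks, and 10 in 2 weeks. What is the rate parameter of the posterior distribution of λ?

Total count: 1 + 9 + 6 + 23 + 21 + 0 + 11 + 5 + 3 = 79.
Total exposure: 2 + 5 + 2 + 7 + 7 + 1 + 3 + 5 + 1 = 33 weeks.
After the first batch: Gamma(13 + 79, 18 + 33) = Gamma(92, 51).
Total count: 15 + 16 + 35 + 35 + 73 + 15 + 43 + 10 = 242.
Total exposure: 5 + 3 + 5 + 4 + 7 + 5 + 7 + 2 = 38 weeks.
After the second batch: Gamma(92 + 242, 51 + 38) = Gamma(334, 89).

89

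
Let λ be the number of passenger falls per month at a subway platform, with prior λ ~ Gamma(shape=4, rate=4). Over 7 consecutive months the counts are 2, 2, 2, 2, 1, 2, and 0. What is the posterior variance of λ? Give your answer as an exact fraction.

Total count: 2 + 2 + 2 + 2 + 1 + 2 + 0 = 11.
Total exposure: 7 months.
The Gamma prior is conjugate for the Poisson rate, so λ | data ~ Gamma(4+11, 4+7) = Gamma(15, 11).
Posterior variance = α'/β'² = 15/121.

15/121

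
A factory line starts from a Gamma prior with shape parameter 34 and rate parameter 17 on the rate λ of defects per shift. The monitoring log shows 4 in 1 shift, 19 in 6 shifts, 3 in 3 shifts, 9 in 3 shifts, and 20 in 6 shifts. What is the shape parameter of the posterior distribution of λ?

Total count: 4 + 19 + 3 + 9 + 20 = 55.
Total exposure: 1 + 6 + 3 + 3 + 6 = 19 shifts.
Posterior: α' = 34 + 55 = 89, β' = 17 + 19 = 36.

89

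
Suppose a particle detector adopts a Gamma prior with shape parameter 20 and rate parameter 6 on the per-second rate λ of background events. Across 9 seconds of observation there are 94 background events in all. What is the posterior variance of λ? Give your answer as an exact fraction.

Total count 94 over total exposure 9 seconds.
Conjugate update: add total count to the shape and total exposure to the rate, giving Gamma(114, 15).
Posterior variance = α'/β'² = 114/225 = 38/75.

38/75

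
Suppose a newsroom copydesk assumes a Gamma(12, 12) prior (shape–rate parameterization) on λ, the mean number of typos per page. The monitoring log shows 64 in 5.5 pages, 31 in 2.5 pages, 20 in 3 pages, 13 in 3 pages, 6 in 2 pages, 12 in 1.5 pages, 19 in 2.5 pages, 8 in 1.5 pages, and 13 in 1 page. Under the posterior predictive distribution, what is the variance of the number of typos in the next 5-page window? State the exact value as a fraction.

17380/529

Total count: 64 + 31 + 20 + 13 + 6 + 12 + 19 + 8 + 13 = 186.
Total exposure: 5.5 + 2.5 + 3 + 3 + 2 + 1.5 + 2.5 + 1.5 + 1 = 22.5 pages.
By Gamma–Poisson conjugacy, the posterior is Gamma(α + Σx, β + Σt) = Gamma(12 + 186, 12 + 22.5) = Gamma(198, 69/2).
The posterior predictive for a window of length T is Negative Binomial with variance T·α'·(β'+T)/β'² = 5·198·(79/2)/(4761/4) = 17380/529.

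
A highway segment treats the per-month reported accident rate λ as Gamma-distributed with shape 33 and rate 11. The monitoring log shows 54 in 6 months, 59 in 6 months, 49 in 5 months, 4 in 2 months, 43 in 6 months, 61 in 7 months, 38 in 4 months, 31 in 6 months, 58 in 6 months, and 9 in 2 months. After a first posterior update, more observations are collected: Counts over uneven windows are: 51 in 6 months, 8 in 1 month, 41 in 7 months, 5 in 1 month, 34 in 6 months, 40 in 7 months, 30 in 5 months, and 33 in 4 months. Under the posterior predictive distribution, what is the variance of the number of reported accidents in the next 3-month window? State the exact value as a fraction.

206343/9604

Total count: 54 + 59 + 49 + 4 + 43 + 61 + 38 + 31 + 58 + 9 = 406.
Total exposure: 6 + 6 + 5 + 2 + 6 + 7 + 4 + 6 + 6 + 2 = 50 months.
After the first batch: Gamma(33 + 406, 11 + 50) = Gamma(439, 61).
Total count: 51 + 8 + 41 + 5 + 34 + 40 + 30 + 33 = 242.
Total exposure: 6 + 1 + 7 + 1 + 6 + 7 + 5 + 4 = 37 months.
After the second batch: Gamma(439 + 242, 61 + 37) = Gamma(681, 98).
The posterior predictive for a window of length T is Negative Binomial with variance T·α'·(β'+T)/β'² = 3·681·101/9604 = 206343/9604.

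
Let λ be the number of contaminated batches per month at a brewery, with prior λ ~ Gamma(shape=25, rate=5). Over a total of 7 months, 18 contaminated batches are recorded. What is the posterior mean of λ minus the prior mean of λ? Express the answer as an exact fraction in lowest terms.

Total count 18 over total exposure 7 months.
Gamma(α, β) with Poisson data over total exposure Σt gives posterior Gamma(α+Σx, β+Σt) = Gamma(43, 12).
Posterior mean = 43/12 = 43/12; prior mean = 25/5 = 5. Difference = 43/12 − 5 = -17/12.

-17/12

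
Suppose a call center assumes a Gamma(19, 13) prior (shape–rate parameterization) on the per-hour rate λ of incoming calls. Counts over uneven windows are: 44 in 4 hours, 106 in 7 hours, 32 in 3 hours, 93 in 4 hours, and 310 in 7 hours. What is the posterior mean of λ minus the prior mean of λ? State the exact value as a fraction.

Total count: 44 + 106 + 32 + 93 + 310 = 585.
Total exposure: 4 + 7 + 3 + 4 + 7 = 25 hours.
The Gamma prior is conjugate for the Poisson rate, so λ | data ~ Gamma(19+585, 13+25) = Gamma(604, 38).
Posterior mean = 604/38 = 302/19; prior mean = 19/13 = 19/13. Difference = 302/19 − 19/13 = 3565/247.

3565/247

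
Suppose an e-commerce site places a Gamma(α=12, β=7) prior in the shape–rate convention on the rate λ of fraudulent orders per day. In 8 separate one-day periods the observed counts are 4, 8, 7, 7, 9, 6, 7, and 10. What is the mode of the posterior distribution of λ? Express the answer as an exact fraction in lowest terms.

Total count: 4 + 8 + 7 + 7 + 9 + 6 + 7 + 10 = 58.
Total exposure: 8 days.
The Gamma prior is conjugate for the Poisson rate, so λ | data ~ Gamma(12+58, 7+8) = Gamma(70, 15).
Posterior mode = (α'−1)/β' = 69/15 = 23/5.

23/5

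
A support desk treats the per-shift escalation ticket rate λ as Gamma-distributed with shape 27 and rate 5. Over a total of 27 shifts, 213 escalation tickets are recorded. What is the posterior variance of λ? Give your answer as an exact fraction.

Total count 213 over total exposure 27 shifts.
By Gamma–Poisson conjugacy, the posterior is Gamma(α + Σx, β + Σt) = Gamma(27 + 213, 5 + 27) = Gamma(240, 32).
Posterior variance = α'/β'² = 240/1024 = 15/64.

15/64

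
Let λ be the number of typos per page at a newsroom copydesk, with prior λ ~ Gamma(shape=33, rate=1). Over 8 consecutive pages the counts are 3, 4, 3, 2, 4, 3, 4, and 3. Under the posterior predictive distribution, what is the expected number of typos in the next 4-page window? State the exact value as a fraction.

236/9

Total count: 3 + 4 + 3 + 2 + 4 + 3 + 4 + 3 = 26.
Total exposure: 8 pages.
Conjugate update: add total count to the shape and total exposure to the rate, giving Gamma(59, 9).
Predictive mean over a 4-page window = T·E[λ|data] = 4·59/9 = 236/9.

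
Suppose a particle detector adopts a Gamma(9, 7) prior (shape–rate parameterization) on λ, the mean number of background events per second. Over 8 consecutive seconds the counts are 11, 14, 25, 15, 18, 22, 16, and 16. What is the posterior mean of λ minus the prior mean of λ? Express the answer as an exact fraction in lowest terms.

887/105

Total count: 11 + 14 + 25 + 15 + 18 + 22 + 16 + 16 = 137.
Total exposure: 8 seconds.
By Gamma–Poisson conjugacy, the posterior is Gamma(α + Σx, β + Σt) = Gamma(9 + 137, 7 + 8) = Gamma(146, 15).
Posterior mean = 146/15 = 146/15; prior mean = 9/7 = 9/7. Difference = 146/15 − 9/7 = 887/105.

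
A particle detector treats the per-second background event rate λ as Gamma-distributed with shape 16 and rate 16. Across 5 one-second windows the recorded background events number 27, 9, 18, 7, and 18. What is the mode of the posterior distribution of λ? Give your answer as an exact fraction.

94/21

Total count: 27 + 9 + 18 + 7 + 18 = 79.
Total exposure: 5 seconds.
Conjugate update: add total count to the shape and total exposure to the rate, giving Gamma(95, 21).
Posterior mode = (α'−1)/β' = 94/21.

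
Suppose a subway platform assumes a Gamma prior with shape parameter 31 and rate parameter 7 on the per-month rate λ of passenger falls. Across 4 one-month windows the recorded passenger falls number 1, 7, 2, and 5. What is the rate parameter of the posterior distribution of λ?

11

Total count: 1 + 7 + 2 + 5 = 15.
Total exposure: 4 months.
Gamma(α, β) with Poisson data over total exposure Σt gives posterior Gamma(α+Σx, β+Σt) = Gamma(46, 11).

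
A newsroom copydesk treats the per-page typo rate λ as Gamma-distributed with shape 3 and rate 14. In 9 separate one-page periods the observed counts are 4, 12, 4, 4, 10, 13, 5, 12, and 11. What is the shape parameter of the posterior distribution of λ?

Total count: 4 + 12 + 4 + 4 + 10 + 13 + 5 + 12 + 11 = 75.
Total exposure: 9 pages.
Gamma(α, β) with Poisson data over total exposure Σt gives posterior Gamma(α+Σx, β+Σt) = Gamma(78, 23).

78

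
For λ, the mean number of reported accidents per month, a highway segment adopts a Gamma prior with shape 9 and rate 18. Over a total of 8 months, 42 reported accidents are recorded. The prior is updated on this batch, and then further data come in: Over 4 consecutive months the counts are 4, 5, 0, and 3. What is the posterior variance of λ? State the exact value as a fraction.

7/100

Total count 42 over total exposure 8 months.
After the first batch: Gamma(9 + 42, 18 + 8) = Gamma(51, 26).
Total count: 4 + 5 + 0 + 3 = 12.
Total exposure: 4 months.
After the second batch: Gamma(51 + 12, 26 + 4) = Gamma(63, 30).
Posterior variance = α'/β'² = 63/900 = 7/100.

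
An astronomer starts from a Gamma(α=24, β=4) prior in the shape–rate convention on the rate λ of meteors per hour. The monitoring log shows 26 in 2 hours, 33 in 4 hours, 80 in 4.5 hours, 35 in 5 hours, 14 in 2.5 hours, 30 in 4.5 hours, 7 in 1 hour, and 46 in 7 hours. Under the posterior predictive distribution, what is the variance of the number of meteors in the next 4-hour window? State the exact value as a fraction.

181720/4761

Total count: 26 + 33 + 80 + 35 + 14 + 30 + 7 + 46 = 271.
Total exposure: 2 + 4 + 4.5 + 5 + 2.5 + 4.5 + 1 + 7 = 30.5 hours.
Gamma(α, β) with Poisson data over total exposure Σt gives posterior Gamma(α+Σx, β+Σt) = Gamma(295, 69/2).
The posterior predictive for a window of length T is Negative Binomial with variance T·α'·(β'+T)/β'² = 4·295·(77/2)/(4761/4) = 181720/4761.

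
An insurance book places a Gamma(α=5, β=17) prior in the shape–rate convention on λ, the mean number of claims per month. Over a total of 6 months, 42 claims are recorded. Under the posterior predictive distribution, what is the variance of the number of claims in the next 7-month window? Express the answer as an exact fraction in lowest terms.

9870/529

Total count 42 over total exposure 6 months.
Gamma(α, β) with Poisson data over total exposure Σt gives posterior Gamma(α+Σx, β+Σt) = Gamma(47, 23).
The posterior predictive for a window of length T is Negative Binomial with variance T·α'·(β'+T)/β'² = 7·47·30/529 = 9870/529.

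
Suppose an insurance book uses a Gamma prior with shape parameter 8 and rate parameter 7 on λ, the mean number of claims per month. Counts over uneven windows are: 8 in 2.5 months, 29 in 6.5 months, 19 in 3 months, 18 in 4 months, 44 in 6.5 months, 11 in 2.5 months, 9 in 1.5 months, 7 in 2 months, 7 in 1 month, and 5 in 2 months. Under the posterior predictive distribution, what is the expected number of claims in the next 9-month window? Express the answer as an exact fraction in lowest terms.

270/7

Total count: 8 + 29 + 19 + 18 + 44 + 11 + 9 + 7 + 7 + 5 = 157.
Total exposure: 2.5 + 6.5 + 3 + 4 + 6.5 + 2.5 + 1.5 + 2 + 1 + 2 = 31.5 months.
Conjugate update: add total count to the shape and total exposure to the rate, giving Gamma(165, 77/2).
Predictive mean over a 9-month window = T·E[λ|data] = 9·165/(77/2) = 270/7.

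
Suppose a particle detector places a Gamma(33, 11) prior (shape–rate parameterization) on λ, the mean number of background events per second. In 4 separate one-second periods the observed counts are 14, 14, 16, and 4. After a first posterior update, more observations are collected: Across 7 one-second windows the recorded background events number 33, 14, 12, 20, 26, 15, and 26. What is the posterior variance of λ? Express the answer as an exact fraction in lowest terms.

227/484

Total count: 14 + 14 + 16 + 4 = 48.
Total exposure: 4 seconds.
After the first batch: Gamma(33 + 48, 11 + 4) = Gamma(81, 15).
Total count: 33 + 14 + 12 + 20 + 26 + 15 + 26 = 146.
Total exposure: 7 seconds.
After the second batch: Gamma(81 + 146, 15 + 7) = Gamma(227, 22).
Posterior variance = α'/β'² = 227/484.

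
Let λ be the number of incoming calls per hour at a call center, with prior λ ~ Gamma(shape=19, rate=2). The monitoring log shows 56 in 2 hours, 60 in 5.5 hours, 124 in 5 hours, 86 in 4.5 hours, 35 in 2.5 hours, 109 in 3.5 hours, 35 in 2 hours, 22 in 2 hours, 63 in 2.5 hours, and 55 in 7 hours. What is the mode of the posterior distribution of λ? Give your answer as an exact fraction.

Total count: 56 + 60 + 124 + 86 + 35 + 109 + 35 + 22 + 63 + 55 = 645.
Total exposure: 2 + 5.5 + 5 + 4.5 + 2.5 + 3.5 + 2 + 2 + 2.5 + 7 = 36.5 hours.
The Gamma prior is conjugate for the Poisson rate, so λ | data ~ Gamma(19+645, 2+36.5) = Gamma(664, 77/2).
Posterior mode = (α'−1)/β' = 663/(77/2) = 1326/77.

1326/77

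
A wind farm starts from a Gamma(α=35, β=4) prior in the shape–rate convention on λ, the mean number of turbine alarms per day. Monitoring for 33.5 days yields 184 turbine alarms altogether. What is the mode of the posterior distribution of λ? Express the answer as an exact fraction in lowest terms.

436/75

Total count 184 over total exposure 33.5 days.
The Gamma prior is conjugate for the Poisson rate, so λ | data ~ Gamma(35+184, 4+33.5) = Gamma(219, 75/2).
Posterior mode = (α'−1)/β' = 218/(75/2) = 436/75.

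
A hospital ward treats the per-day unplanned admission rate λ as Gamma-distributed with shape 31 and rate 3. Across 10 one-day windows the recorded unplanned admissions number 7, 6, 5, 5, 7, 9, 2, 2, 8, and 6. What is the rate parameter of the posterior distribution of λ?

13

Total count: 7 + 6 + 5 + 5 + 7 + 9 + 2 + 2 + 8 + 6 = 57.
Total exposure: 10 days.
The Gamma prior is conjugate for the Poisson rate, so λ | data ~ Gamma(31+57, 3+10) = Gamma(88, 13).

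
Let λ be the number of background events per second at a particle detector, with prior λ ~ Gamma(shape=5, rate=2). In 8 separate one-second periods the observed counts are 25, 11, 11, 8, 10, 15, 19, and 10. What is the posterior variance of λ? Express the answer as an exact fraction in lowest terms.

Total count: 25 + 11 + 11 + 8 + 10 + 15 + 19 + 10 = 109.
Total exposure: 8 seconds.
Conjugate update: add total count to the shape and total exposure to the rate, giving Gamma(114, 10).
Posterior variance = α'/β'² = 114/100 = 57/50.

57/50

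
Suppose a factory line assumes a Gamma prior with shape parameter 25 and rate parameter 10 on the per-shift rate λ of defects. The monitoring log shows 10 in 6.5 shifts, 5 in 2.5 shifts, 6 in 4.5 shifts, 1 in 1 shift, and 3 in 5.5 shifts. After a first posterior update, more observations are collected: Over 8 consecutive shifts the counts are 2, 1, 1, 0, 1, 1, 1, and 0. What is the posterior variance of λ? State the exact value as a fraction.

3/76

Total count: 10 + 5 + 6 + 1 + 3 = 25.
Total exposure: 6.5 + 2.5 + 4.5 + 1 + 5.5 = 20 shifts.
After the first batch: Gamma(25 + 25, 10 + 20) = Gamma(50, 30).
Total count: 2 + 1 + 1 + 0 + 1 + 1 + 1 + 0 = 7.
Total exposure: 8 shifts.
After the second batch: Gamma(50 + 7, 30 + 8) = Gamma(57, 38).
Posterior variance = α'/β'² = 57/1444 = 3/76.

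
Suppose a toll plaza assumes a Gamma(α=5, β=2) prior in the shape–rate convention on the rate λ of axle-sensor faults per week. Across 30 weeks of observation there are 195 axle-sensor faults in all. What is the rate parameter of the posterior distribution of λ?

32

Total count 195 over total exposure 30 weeks.
Posterior: α' = 5 + 195 = 200, β' = 2 + 30 = 32.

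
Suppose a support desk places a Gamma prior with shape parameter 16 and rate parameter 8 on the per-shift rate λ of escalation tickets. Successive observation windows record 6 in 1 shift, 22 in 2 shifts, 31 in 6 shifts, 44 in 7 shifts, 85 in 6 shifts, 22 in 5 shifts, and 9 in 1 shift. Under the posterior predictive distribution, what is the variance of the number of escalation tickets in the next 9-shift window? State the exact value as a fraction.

1175/16

Total count: 6 + 22 + 31 + 44 + 85 + 22 + 9 = 219.
Total exposure: 1 + 2 + 6 + 7 + 6 + 5 + 1 = 28 shifts.
By Gamma–Poisson conjugacy, the posterior is Gamma(α + Σx, β + Σt) = Gamma(16 + 219, 8 + 28) = Gamma(235, 36).
The posterior predictive for a window of length T is Negative Binomial with variance T·α'·(β'+T)/β'² = 9·235·45/1296 = 1175/16.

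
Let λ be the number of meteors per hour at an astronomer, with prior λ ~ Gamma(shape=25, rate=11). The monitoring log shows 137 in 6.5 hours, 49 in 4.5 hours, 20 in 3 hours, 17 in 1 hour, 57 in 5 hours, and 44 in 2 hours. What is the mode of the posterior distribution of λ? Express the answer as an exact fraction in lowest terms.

116/11

Total count: 137 + 49 + 20 + 17 + 57 + 44 = 324.
Total exposure: 6.5 + 4.5 + 3 + 1 + 5 + 2 = 22 hours.
The Gamma prior is conjugate for the Poisson rate, so λ | data ~ Gamma(25+324, 11+22) = Gamma(349, 33).
Posterior mode = (α'−1)/β' = 348/33 = 116/11.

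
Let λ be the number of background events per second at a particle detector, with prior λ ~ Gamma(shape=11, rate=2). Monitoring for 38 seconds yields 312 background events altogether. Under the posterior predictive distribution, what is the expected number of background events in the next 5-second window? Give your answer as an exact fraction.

323/8

Total count 312 over total exposure 38 seconds.
Gamma(α, β) with Poisson data over total exposure Σt gives posterior Gamma(α+Σx, β+Σt) = Gamma(323, 40).
Predictive mean over a 5-second window = T·E[λ|data] = 5·323/40 = 323/8.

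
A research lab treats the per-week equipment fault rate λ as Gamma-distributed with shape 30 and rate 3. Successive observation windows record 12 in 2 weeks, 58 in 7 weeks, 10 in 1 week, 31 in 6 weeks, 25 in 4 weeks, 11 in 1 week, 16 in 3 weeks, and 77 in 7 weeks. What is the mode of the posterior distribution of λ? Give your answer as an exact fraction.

269/34

Total count: 12 + 58 + 10 + 31 + 25 + 11 + 16 + 77 = 240.
Total exposure: 2 + 7 + 1 + 6 + 4 + 1 + 3 + 7 = 31 weeks.
The Gamma prior is conjugate for the Poisson rate, so λ | data ~ Gamma(30+240, 3+31) = Gamma(270, 34).
Posterior mode = (α'−1)/β' = 269/34.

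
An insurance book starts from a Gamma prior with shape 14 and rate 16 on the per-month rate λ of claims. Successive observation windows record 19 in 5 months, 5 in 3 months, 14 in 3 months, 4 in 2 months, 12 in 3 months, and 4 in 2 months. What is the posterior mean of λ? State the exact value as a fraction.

36/17

Total count: 19 + 5 + 14 + 4 + 12 + 4 = 58.
Total exposure: 5 + 3 + 3 + 2 + 3 + 2 = 18 months.
The Gamma prior is conjugate for the Poisson rate, so λ | data ~ Gamma(14+58, 16+18) = Gamma(72, 34).
Posterior mean = α'/β' = 72/34 = 36/17.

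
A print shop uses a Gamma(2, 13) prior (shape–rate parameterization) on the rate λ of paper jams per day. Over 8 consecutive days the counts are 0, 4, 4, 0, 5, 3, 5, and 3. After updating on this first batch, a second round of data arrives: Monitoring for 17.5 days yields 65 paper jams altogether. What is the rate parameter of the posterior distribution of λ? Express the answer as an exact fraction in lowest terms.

Total count: 0 + 4 + 4 + 0 + 5 + 3 + 5 + 3 = 24.
Total exposure: 8 days.
After the first batch: Gamma(2 + 24, 13 + 8) = Gamma(26, 21).
Total count 65 over total exposure 17.5 days.
After the second batch: Gamma(26 + 65, 21 + 17.5) = Gamma(91, 77/2).

77/2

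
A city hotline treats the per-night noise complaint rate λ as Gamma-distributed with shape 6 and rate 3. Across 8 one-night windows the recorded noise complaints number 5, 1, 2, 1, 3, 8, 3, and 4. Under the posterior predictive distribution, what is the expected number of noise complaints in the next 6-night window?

18

Total count: 5 + 1 + 2 + 1 + 3 + 8 + 3 + 4 = 27.
Total exposure: 8 nights.
The Gamma prior is conjugate for the Poisson rate, so λ | data ~ Gamma(6+27, 3+8) = Gamma(33, 11).
Predictive mean over a 6-night window = T·E[λ|data] = 6·33/11 = 18.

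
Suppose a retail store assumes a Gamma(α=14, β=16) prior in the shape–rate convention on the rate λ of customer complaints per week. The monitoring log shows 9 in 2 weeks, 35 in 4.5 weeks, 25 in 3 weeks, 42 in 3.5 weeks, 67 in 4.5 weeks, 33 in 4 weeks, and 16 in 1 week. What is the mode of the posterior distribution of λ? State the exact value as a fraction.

480/77

Total count: 9 + 35 + 25 + 42 + 67 + 33 + 16 = 227.
Total exposure: 2 + 4.5 + 3 + 3.5 + 4.5 + 4 + 1 = 22.5 weeks.
Posterior: α' = 14 + 227 = 241, β' = 16 + 22.5 = 77/2.
Posterior mode = (α'−1)/β' = 240/(77/2) = 480/77.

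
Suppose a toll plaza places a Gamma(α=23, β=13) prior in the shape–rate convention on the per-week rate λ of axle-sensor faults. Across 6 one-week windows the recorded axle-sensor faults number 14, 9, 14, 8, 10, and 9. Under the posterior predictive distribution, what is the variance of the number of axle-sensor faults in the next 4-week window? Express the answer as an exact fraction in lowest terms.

Total count: 14 + 9 + 14 + 8 + 10 + 9 = 64.
Total exposure: 6 weeks.
By Gamma–Poisson conjugacy, the posterior is Gamma(α + Σx, β + Σt) = Gamma(23 + 64, 13 + 6) = Gamma(87, 19).
The posterior predictive for a window of length T is Negative Binomial with variance T·α'·(β'+T)/β'² = 4·87·23/361 = 8004/361.

8004/361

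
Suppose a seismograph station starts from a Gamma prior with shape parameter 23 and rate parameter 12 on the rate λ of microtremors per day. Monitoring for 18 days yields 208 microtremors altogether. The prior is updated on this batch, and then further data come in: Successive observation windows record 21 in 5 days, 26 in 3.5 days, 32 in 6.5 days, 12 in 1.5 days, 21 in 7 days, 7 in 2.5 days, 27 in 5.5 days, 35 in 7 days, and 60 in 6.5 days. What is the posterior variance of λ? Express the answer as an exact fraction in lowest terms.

472/5625

Total count 208 over total exposure 18 days.
After the first batch: Gamma(23 + 208, 12 + 18) = Gamma(231, 30).
Total count: 21 + 26 + 32 + 12 + 21 + 7 + 27 + 35 + 60 = 241.
Total exposure: 5 + 3.5 + 6.5 + 1.5 + 7 + 2.5 + 5.5 + 7 + 6.5 = 45 days.
After the second batch: Gamma(231 + 241, 30 + 45) = Gamma(472, 75).
Posterior variance = α'/β'² = 472/5625.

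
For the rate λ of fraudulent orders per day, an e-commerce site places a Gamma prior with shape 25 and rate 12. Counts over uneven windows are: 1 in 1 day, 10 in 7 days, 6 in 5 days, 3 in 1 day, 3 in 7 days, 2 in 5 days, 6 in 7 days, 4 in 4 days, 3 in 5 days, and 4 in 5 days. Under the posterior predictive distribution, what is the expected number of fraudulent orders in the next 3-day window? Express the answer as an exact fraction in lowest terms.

Total count: 1 + 10 + 6 + 3 + 3 + 2 + 6 + 4 + 3 + 4 = 42.
Total exposure: 1 + 7 + 5 + 1 + 7 + 5 + 7 + 4 + 5 + 5 = 47 days.
By Gamma–Poisson conjugacy, the posterior is Gamma(α + Σx, β + Σt) = Gamma(25 + 42, 12 + 47) = Gamma(67, 59).
Predictive mean over a 3-day window = T·E[λ|data] = 3·67/59 = 201/59.

201/59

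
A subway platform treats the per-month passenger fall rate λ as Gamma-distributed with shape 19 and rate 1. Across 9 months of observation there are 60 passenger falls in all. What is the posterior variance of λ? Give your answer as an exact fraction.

79/100

Total count 60 over total exposure 9 months.
Posterior: α' = 19 + 60 = 79, β' = 1 + 9 = 10.
Posterior variance = α'/β'² = 79/100.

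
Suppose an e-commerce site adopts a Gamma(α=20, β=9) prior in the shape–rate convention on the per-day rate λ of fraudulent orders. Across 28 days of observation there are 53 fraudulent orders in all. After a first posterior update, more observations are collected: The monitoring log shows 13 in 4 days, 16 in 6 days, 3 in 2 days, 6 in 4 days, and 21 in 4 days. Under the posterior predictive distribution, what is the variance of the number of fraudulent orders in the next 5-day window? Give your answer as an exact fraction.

13640/1083

Total count 53 over total exposure 28 days.
After the first batch: Gamma(20 + 53, 9 + 28) = Gamma(73, 37).
Total count: 13 + 16 + 3 + 6 + 21 = 59.
Total exposure: 4 + 6 + 2 + 4 + 4 = 20 days.
After the second batch: Gamma(73 + 59, 37 + 20) = Gamma(132, 57).
The posterior predictive for a window of length T is Negative Binomial with variance T·α'·(β'+T)/β'² = 5·132·62/3249 = 13640/1083.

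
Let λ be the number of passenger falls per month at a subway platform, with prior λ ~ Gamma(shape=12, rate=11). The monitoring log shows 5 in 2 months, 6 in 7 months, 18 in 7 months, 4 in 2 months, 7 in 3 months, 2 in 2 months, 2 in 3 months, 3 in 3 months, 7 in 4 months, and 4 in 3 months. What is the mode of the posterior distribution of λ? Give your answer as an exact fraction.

Total count: 5 + 6 + 18 + 4 + 7 + 2 + 2 + 3 + 7 + 4 = 58.
Total exposure: 2 + 7 + 7 + 2 + 3 + 2 + 3 + 3 + 4 + 3 = 36 months.
Gamma(α, β) with Poisson data over total exposure Σt gives posterior Gamma(α+Σx, β+Σt) = Gamma(70, 47).
Posterior mode = (α'−1)/β' = 69/47.

69/47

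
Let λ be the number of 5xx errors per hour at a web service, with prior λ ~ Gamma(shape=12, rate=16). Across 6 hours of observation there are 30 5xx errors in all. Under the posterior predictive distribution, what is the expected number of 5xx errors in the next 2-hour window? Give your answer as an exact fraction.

42/11

Total count 30 over total exposure 6 hours.
Conjugate update: add total count to the shape and total exposure to the rate, giving Gamma(42, 22).
Predictive mean over a 2-hour window = T·E[λ|data] = 2·42/22 = 42/11.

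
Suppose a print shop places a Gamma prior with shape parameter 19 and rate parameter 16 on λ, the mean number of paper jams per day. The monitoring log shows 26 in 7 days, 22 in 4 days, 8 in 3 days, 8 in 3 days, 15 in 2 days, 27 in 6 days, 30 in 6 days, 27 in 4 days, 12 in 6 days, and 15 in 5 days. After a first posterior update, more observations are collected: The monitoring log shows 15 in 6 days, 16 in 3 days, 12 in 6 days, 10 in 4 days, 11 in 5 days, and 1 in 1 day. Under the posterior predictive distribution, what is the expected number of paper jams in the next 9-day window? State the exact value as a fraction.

822/29

Total count: 26 + 22 + 8 + 8 + 15 + 27 + 30 + 27 + 12 + 15 = 190.
Total exposure: 7 + 4 + 3 + 3 + 2 + 6 + 6 + 4 + 6 + 5 = 46 days.
After the first batch: Gamma(19 + 190, 16 + 46) = Gamma(209, 62).
Total count: 15 + 16 + 12 + 10 + 11 + 1 = 65.
Total exposure: 6 + 3 + 6 + 4 + 5 + 1 = 25 days.
After the second batch: Gamma(209 + 65, 62 + 25) = Gamma(274, 87).
Predictive mean over a 9-day window = T·E[λ|data] = 9·274/87 = 822/29.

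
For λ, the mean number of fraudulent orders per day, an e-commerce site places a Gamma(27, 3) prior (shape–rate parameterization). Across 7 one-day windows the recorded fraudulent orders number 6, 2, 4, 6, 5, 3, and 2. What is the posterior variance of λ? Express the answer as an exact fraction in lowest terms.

Total count: 6 + 2 + 4 + 6 + 5 + 3 + 2 = 28.
Total exposure: 7 days.
Posterior: α' = 27 + 28 = 55, β' = 3 + 7 = 10.
Posterior variance = α'/β'² = 55/100 = 11/20.

11/20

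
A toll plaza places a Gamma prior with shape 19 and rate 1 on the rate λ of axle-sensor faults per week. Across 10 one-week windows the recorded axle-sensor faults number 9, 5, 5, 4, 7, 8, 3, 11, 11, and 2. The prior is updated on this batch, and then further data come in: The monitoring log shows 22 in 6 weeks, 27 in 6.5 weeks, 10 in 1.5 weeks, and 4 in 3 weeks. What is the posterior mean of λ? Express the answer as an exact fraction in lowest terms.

21/4

Total count: 9 + 5 + 5 + 4 + 7 + 8 + 3 + 11 + 11 + 2 = 65.
Total exposure: 10 weeks.
After the first batch: Gamma(19 + 65, 1 + 10) = Gamma(84, 11).
Total count: 22 + 27 + 10 + 4 = 63.
Total exposure: 6 + 6.5 + 1.5 + 3 = 17 weeks.
After the second batch: Gamma(84 + 63, 11 + 17) = Gamma(147, 28).
Posterior mean = α'/β' = 147/28 = 21/4.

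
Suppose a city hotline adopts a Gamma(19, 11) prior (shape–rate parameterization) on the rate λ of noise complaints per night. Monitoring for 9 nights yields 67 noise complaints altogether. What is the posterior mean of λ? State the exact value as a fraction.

43/10

Total count 67 over total exposure 9 nights.
The Gamma prior is conjugate for the Poisson rate, so λ | data ~ Gamma(19+67, 11+9) = Gamma(86, 20).
Posterior mean = α'/β' = 86/20 = 43/10.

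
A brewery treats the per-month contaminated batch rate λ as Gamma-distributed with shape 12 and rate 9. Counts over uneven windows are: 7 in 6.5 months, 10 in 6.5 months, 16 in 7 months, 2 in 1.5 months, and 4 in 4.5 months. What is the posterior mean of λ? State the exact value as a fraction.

51/35

Total count: 7 + 10 + 16 + 2 + 4 = 39.
Total exposure: 6.5 + 6.5 + 7 + 1.5 + 4.5 = 26 months.
Posterior: α' = 12 + 39 = 51, β' = 9 + 26 = 35.
Posterior mean = α'/β' = 51/35.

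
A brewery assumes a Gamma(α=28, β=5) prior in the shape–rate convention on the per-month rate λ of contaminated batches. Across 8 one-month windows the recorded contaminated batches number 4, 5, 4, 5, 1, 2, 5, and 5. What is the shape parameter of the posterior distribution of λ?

Total count: 4 + 5 + 4 + 5 + 1 + 2 + 5 + 5 = 31.
Total exposure: 8 months.
Gamma(α, β) with Poisson data over total exposure Σt gives posterior Gamma(α+Σx, β+Σt) = Gamma(59, 13).

59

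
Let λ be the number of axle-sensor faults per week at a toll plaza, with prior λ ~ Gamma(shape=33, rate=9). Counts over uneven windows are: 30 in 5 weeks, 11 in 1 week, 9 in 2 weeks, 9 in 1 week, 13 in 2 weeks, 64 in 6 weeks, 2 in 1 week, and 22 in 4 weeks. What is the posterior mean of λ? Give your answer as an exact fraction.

193/31

Total count: 30 + 11 + 9 + 9 + 13 + 64 + 2 + 22 = 160.
Total exposure: 5 + 1 + 2 + 1 + 2 + 6 + 1 + 4 = 22 weeks.
Gamma(α, β) with Poisson data over total exposure Σt gives posterior Gamma(α+Σx, β+Σt) = Gamma(193, 31).
Posterior mean = α'/β' = 193/31.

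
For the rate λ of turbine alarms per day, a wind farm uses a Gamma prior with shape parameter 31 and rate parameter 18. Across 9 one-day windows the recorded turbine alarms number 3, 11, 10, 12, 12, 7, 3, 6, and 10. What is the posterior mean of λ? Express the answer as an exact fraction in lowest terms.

Total count: 3 + 11 + 10 + 12 + 12 + 7 + 3 + 6 + 10 = 74.
Total exposure: 9 days.
By Gamma–Poisson conjugacy, the posterior is Gamma(α + Σx, β + Σt) = Gamma(31 + 74, 18 + 9) = Gamma(105, 27).
Posterior mean = α'/β' = 105/27 = 35/9.

35/9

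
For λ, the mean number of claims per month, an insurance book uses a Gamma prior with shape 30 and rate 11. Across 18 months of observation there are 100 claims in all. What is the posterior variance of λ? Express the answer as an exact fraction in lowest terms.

130/841

Total count 100 over total exposure 18 months.
Conjugate update: add total count to the shape and total exposure to the rate, giving Gamma(130, 29).
Posterior variance = α'/β'² = 130/841.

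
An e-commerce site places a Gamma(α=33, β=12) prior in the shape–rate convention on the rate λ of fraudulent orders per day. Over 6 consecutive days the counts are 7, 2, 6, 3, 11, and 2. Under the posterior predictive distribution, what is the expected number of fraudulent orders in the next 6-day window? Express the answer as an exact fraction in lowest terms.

Total count: 7 + 2 + 6 + 3 + 11 + 2 = 31.
Total exposure: 6 days.
By Gamma–Poisson conjugacy, the posterior is Gamma(α + Σx, β + Σt) = Gamma(33 + 31, 12 + 6) = Gamma(64, 18).
Predictive mean over a 6-day window = T·E[λ|data] = 6·64/18 = 64/3.

64/3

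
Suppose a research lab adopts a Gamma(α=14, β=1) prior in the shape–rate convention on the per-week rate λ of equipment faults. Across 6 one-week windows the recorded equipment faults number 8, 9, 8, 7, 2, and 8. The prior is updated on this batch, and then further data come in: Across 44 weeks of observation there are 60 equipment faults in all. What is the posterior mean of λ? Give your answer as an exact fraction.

Total count: 8 + 9 + 8 + 7 + 2 + 8 = 42.
Total exposure: 6 weeks.
After the first batch: Gamma(14 + 42, 1 + 6) = Gamma(56, 7).
Total count 60 over total exposure 44 weeks.
After the second batch: Gamma(56 + 60, 7 + 44) = Gamma(116, 51).
Posterior mean = α'/β' = 116/51.

116/51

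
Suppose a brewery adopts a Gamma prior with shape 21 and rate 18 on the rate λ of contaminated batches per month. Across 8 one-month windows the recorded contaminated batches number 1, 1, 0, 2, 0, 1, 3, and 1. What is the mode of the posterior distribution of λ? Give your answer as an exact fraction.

Total count: 1 + 1 + 0 + 2 + 0 + 1 + 3 + 1 = 9.
Total exposure: 8 months.
Gamma(α, β) with Poisson data over total exposure Σt gives posterior Gamma(α+Σx, β+Σt) = Gamma(30, 26).
Posterior mode = (α'−1)/β' = 29/26.

29/26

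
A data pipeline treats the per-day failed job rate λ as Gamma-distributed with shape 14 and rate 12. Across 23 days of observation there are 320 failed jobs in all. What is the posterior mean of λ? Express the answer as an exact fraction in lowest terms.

Total count 320 over total exposure 23 days.
The Gamma prior is conjugate for the Poisson rate, so λ | data ~ Gamma(14+320, 12+23) = Gamma(334, 35).
Posterior mean = α'/β' = 334/35.

334/35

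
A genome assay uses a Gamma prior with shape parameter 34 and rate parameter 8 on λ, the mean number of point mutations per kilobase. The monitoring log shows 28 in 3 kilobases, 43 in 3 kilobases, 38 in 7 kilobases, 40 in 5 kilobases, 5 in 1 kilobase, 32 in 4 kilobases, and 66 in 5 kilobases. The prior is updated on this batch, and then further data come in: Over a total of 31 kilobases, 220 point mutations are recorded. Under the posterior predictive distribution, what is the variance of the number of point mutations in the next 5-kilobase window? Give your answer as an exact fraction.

Total count: 28 + 43 + 38 + 40 + 5 + 32 + 66 = 252.
Total exposure: 3 + 3 + 7 + 5 + 1 + 4 + 5 = 28 kilobases.
After the first batch: Gamma(34 + 252, 8 + 28) = Gamma(286, 36).
Total count 220 over total exposure 31 kilobases.
After the second batch: Gamma(286 + 220, 36 + 31) = Gamma(506, 67).
The posterior predictive for a window of length T is Negative Binomial with variance T·α'·(β'+T)/β'² = 5·506·72/4489 = 182160/4489.

182160/4489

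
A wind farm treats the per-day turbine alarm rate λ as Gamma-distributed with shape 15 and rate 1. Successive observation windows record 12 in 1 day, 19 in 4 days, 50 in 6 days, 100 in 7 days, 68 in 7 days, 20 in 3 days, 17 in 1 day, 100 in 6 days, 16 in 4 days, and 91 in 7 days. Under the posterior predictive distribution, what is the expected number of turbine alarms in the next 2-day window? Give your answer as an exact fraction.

Total count: 12 + 19 + 50 + 100 + 68 + 20 + 17 + 100 + 16 + 91 = 493.
Total exposure: 1 + 4 + 6 + 7 + 7 + 3 + 1 + 6 + 4 + 7 = 46 days.
Posterior: α' = 15 + 493 = 508, β' = 1 + 46 = 47.
Predictive mean over a 2-day window = T·E[λ|data] = 2·508/47 = 1016/47.

1016/47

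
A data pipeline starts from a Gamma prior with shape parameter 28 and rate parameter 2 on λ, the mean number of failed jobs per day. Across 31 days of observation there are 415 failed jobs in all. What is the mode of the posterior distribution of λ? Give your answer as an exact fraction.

442/33

Total count 415 over total exposure 31 days.
By Gamma–Poisson conjugacy, the posterior is Gamma(α + Σx, β + Σt) = Gamma(28 + 415, 2 + 31) = Gamma(443, 33).
Posterior mode = (α'−1)/β' = 442/33.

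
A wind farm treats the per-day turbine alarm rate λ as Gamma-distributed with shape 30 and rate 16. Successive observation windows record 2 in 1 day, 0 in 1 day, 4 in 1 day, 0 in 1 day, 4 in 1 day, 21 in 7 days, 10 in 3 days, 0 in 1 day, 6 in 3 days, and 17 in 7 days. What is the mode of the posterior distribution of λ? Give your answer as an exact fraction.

Total count: 2 + 0 + 4 + 0 + 4 + 21 + 10 + 0 + 6 + 17 = 64.
Total exposure: 1 + 1 + 1 + 1 + 1 + 7 + 3 + 1 + 3 + 7 = 26 days.
The Gamma prior is conjugate for the Poisson rate, so λ | data ~ Gamma(30+64, 16+26) = Gamma(94, 42).
Posterior mode = (α'−1)/β' = 93/42 = 31/14.

31/14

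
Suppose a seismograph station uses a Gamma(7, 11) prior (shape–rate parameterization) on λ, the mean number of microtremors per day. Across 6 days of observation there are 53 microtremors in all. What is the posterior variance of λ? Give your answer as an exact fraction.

Total count 53 over total exposure 6 days.
Conjugate update: add total count to the shape and total exposure to the rate, giving Gamma(60, 17).
Posterior variance = α'/β'² = 60/289.

60/289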